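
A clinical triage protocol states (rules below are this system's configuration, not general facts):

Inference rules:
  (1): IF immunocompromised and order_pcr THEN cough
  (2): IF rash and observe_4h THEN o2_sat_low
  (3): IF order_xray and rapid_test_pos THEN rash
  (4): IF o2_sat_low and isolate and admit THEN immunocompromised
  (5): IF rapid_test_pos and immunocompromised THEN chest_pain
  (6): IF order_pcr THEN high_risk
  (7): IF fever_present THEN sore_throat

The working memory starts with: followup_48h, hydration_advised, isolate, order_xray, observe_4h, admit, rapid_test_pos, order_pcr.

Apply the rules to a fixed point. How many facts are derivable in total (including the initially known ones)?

[1] (3) [IF order_xray and rapid_test_pos THEN rash]; (6) [IF order_pcr THEN high_risk]. ⇒ new: rash, high_risk.
[2] (2) [IF rash and observe_4h THEN o2_sat_low]. ⇒ new: o2_sat_low.
[3] (4) [IF o2_sat_low and isolate and admit THEN immunocompromised]. ⇒ new: immunocompromised.
[4] (1) [IF immunocompromised and order_pcr THEN cough]; (5) [IF rapid_test_pos and immunocompromised THEN chest_pain]. ⇒ new: cough, chest_pain.
Closure: {admit, chest_pain, cough, followup_48h, high_risk, hydration_advised, immunocompromised, isolate, o2_sat_low, observe_4h, order_pcr, order_xray, rapid_test_pos, rash} — 14 facts.

14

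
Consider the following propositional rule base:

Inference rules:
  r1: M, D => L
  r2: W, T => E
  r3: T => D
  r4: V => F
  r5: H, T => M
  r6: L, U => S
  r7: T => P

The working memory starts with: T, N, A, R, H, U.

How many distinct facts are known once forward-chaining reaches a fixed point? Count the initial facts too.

11

Round 1: r3 [T => D]; r5 [H, T => M]; r7 [T => P]. Adds D, M, P.
Round 2: r1 [M, D => L]. Adds L.
Round 3: r6 [L, U => S]. Adds S.
Closure: {A, D, H, L, M, N, P, R, S, T, U} — 11 facts.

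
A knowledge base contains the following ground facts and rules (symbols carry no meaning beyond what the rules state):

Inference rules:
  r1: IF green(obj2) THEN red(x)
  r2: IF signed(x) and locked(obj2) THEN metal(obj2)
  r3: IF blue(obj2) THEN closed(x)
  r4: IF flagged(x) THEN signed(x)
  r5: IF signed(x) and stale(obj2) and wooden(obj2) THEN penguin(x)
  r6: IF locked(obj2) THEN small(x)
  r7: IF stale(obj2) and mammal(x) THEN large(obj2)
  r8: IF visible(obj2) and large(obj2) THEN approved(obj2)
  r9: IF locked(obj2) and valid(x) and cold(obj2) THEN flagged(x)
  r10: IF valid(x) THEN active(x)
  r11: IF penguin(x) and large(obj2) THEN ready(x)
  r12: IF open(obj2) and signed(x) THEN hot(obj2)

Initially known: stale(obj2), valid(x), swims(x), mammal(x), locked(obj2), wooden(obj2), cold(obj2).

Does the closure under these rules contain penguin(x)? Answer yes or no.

yes

Round 1 fires r6, r7, r9, r10, giving small(x), large(obj2), flagged(x), active(x).
Round 2 fires r4, giving signed(x).
Round 3 fires r2, r5, giving metal(obj2), penguin(x).
Round 4 fires r11, giving ready(x).
penguin(x) appears in round 3, so it is derivable.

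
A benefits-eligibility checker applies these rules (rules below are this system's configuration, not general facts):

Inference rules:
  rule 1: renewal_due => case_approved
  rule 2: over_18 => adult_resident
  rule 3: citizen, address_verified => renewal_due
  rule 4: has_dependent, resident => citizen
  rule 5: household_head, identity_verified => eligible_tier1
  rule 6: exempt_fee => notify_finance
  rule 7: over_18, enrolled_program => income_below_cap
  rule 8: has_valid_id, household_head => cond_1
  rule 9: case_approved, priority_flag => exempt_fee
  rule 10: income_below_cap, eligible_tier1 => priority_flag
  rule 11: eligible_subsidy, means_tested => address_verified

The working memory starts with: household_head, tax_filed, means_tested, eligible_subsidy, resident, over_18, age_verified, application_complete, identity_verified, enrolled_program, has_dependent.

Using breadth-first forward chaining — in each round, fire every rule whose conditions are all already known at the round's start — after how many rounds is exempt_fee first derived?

4

Round 1: rule 2 [over_18 => adult_resident]; rule 4 [has_dependent, resident => citizen]; rule 5 [household_head, identity_verified => eligible_tier1]; rule 7 [over_18, enrolled_program => income_below_cap]; rule 11 [eligible_subsidy, means_tested => address_verified]. New: adult_resident, citizen, eligible_tier1, income_below_cap, address_verified.
Round 2: rule 3 [citizen, address_verified => renewal_due]; rule 10 [income_below_cap, eligible_tier1 => priority_flag]. New: renewal_due, priority_flag.
Round 3: rule 1 [renewal_due => case_approved]. New: case_approved.
Round 4: rule 9 [case_approved, priority_flag => exempt_fee]. New: exempt_fee.
exempt_fee first appears in round 4.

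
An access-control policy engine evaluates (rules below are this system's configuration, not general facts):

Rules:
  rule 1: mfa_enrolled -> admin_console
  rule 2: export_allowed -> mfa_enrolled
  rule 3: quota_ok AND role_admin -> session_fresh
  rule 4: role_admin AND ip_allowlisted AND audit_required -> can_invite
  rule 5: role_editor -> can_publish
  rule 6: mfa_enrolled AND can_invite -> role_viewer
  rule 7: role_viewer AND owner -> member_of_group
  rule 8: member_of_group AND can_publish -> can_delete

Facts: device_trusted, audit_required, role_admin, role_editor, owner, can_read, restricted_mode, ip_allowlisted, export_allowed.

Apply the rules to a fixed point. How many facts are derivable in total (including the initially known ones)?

16

Round 1 — rule 2, rule 4, rule 5, derive mfa_enrolled, can_invite, can_publish.
Round 2 — rule 1, rule 6, derive admin_console, role_viewer.
Round 3 — rule 7, derive member_of_group.
Round 4 — rule 8, derive can_delete.
Closure: {admin_console, audit_required, can_delete, can_invite, can_publish, can_read, device_trusted, export_allowed, ip_allowlisted, member_of_group, mfa_enrolled, owner, restricted_mode, role_admin, role_editor, role_viewer} — 16 facts.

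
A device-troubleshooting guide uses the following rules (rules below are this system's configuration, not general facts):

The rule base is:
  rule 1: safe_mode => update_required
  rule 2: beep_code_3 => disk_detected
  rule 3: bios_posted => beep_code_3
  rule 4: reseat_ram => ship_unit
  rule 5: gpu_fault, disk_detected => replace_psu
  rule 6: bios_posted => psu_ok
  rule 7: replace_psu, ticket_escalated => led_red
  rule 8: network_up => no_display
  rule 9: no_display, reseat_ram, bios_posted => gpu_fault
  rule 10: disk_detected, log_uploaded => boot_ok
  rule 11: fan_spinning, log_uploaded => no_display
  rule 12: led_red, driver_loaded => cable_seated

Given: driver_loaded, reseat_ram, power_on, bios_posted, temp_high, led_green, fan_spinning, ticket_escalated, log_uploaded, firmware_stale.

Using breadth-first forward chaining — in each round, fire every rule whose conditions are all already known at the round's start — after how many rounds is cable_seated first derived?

[1] rule 3 [bios_posted => beep_code_3]; rule 4 [reseat_ram => ship_unit]; rule 6 [bios_posted => psu_ok]; rule 11 [fan_spinning, log_uploaded => no_display]. ⇒ new: beep_code_3, ship_unit, psu_ok, no_display.
[2] rule 2 [beep_code_3 => disk_detected]; rule 9 [no_display, reseat_ram, bios_posted => gpu_fault]. ⇒ new: disk_detected, gpu_fault.
[3] rule 5 [gpu_fault, disk_detected => replace_psu]; rule 10 [disk_detected, log_uploaded => boot_ok]. ⇒ new: replace_psu, boot_ok.
[4] rule 7 [replace_psu, ticket_escalated => led_red]. ⇒ new: led_red.
[5] rule 12 [led_red, driver_loaded => cable_seated]. ⇒ new: cable_seated.
cable_seated first appears in round 5.

5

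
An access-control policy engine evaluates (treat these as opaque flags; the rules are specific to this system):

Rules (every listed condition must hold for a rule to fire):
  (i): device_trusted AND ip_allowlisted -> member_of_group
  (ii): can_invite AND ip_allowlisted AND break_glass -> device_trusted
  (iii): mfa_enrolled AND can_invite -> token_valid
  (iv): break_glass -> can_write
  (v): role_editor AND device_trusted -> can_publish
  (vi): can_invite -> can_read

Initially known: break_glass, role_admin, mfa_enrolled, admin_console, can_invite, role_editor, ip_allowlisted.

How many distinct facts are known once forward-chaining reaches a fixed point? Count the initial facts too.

Round 1: (ii) [can_invite AND ip_allowlisted AND break_glass -> device_trusted]; (iii) [mfa_enrolled AND can_invite -> token_valid]; (iv) [break_glass -> can_write]; (vi) [can_invite -> can_read]. Adds device_trusted, token_valid, can_write, can_read.
Round 2: (i) [device_trusted AND ip_allowlisted -> member_of_group]; (v) [role_editor AND device_trusted -> can_publish]. Adds member_of_group, can_publish.
Closure: {admin_console, break_glass, can_invite, can_publish, can_read, can_write, device_trusted, ip_allowlisted, member_of_group, mfa_enrolled, role_admin, role_editor, token_valid} — 13 facts.

13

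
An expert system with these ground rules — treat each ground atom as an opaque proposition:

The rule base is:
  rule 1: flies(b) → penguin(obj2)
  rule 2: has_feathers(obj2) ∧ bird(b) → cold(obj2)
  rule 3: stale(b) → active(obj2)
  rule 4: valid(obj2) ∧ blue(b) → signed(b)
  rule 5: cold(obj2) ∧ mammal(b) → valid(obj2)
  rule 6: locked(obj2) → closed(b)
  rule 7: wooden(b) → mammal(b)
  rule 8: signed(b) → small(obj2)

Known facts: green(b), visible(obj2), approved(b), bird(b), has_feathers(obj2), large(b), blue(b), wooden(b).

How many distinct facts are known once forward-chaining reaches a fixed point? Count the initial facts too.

Round 1 — rule 2, rule 7, derive cold(obj2), mammal(b).
Round 2 — rule 5, derive valid(obj2).
Round 3 — rule 4, derive signed(b).
Round 4 — rule 8, derive small(obj2).
Closure: {approved(b), bird(b), blue(b), cold(obj2), green(b), has_feathers(obj2), large(b), mammal(b), signed(b), small(obj2), valid(obj2), visible(obj2), wooden(b)} — 13 facts.

13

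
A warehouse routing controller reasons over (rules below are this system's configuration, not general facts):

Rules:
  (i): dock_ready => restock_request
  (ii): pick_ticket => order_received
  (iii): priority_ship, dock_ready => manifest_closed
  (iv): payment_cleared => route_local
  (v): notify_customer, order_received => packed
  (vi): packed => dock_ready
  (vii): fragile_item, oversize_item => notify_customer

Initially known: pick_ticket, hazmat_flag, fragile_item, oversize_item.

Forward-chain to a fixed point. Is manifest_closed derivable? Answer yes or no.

Round 1: (ii) [pick_ticket => order_received]; (vii) [fragile_item, oversize_item => notify_customer]. New: order_received, notify_customer.
Round 2: (v) [notify_customer, order_received => packed]. New: packed.
Round 3: (vi) [packed => dock_ready]. New: dock_ready.
Round 4: (i) [dock_ready => restock_request]. New: restock_request.
Fixed point reached. manifest_closed is concluded only by (iii); (iii) needs priority_ship (never derived).

no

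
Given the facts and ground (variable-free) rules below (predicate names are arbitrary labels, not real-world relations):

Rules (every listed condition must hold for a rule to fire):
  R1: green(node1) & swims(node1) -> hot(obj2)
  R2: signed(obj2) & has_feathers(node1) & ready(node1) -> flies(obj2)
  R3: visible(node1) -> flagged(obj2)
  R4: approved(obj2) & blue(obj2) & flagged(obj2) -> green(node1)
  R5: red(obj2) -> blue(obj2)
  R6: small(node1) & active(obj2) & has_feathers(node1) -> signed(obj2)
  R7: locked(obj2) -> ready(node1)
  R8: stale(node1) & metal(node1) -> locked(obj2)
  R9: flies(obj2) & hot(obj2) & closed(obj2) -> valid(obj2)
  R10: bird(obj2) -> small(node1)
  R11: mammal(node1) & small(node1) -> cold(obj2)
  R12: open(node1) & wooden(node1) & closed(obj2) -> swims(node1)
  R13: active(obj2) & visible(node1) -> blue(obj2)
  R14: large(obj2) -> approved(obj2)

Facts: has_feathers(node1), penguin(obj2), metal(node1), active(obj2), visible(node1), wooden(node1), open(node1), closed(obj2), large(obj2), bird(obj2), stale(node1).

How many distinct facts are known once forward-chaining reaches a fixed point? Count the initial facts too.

Round 1: R3 [visible(node1) -> flagged(obj2)]; R8 [stale(node1) & metal(node1) -> locked(obj2)]; R10 [bird(obj2) -> small(node1)]; R12 [open(node1) & wooden(node1) & closed(obj2) -> swims(node1)]; R13 [active(obj2) & visible(node1) -> blue(obj2)]; R14 [large(obj2) -> approved(obj2)]. New: flagged(obj2), locked(obj2), small(node1), swims(node1), blue(obj2), approved(obj2).
Round 2: R4 [approved(obj2) & blue(obj2) & flagged(obj2) -> green(node1)]; R6 [small(node1) & active(obj2) & has_feathers(node1) -> signed(obj2)]; R7 [locked(obj2) -> ready(node1)]. New: green(node1), signed(obj2), ready(node1).
Round 3: R1 [green(node1) & swims(node1) -> hot(obj2)]; R2 [signed(obj2) & has_feathers(node1) & ready(node1) -> flies(obj2)]. New: hot(obj2), flies(obj2).
Round 4: R9 [flies(obj2) & hot(obj2) & closed(obj2) -> valid(obj2)]. New: valid(obj2).
Closure: {active(obj2), approved(obj2), bird(obj2), blue(obj2), closed(obj2), flagged(obj2), flies(obj2), green(node1), has_feathers(node1), hot(obj2), large(obj2), locked(obj2), metal(node1), open(node1), penguin(obj2), ready(node1), signed(obj2), small(node1), stale(node1), swims(node1), valid(obj2), visible(node1), wooden(node1)} — 23 facts.

23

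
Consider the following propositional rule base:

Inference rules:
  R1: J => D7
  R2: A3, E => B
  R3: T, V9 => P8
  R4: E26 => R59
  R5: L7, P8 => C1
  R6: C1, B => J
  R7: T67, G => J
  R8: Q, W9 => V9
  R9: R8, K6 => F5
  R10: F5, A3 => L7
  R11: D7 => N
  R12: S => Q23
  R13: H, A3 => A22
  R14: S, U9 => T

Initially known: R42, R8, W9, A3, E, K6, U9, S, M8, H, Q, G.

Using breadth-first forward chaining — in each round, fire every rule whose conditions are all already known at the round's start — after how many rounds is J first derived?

Round 1: R2 [A3, E => B]; R8 [Q, W9 => V9]; R9 [R8, K6 => F5]; R12 [S => Q23]; R13 [H, A3 => A22]; R14 [S, U9 => T]. New: B, V9, F5, Q23, A22, T.
Round 2: R3 [T, V9 => P8]; R10 [F5, A3 => L7]. New: P8, L7.
Round 3: R5 [L7, P8 => C1]. New: C1.
Round 4: R6 [C1, B => J]. New: J.
J first appears in round 4.

4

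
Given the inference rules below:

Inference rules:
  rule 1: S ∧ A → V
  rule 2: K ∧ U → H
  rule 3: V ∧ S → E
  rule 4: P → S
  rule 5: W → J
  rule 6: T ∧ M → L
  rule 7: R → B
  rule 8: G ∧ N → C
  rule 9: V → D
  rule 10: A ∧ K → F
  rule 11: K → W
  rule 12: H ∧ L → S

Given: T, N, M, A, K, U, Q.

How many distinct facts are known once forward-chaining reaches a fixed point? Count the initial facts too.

Round 1 — rule 2, rule 6, rule 10, rule 11, derive H, L, F, W.
Round 2 — rule 5, rule 12, derive J, S.
Round 3 — rule 1, derive V.
Round 4 — rule 3, rule 9, derive E, D.
Closure: {A, D, E, F, H, J, K, L, M, N, Q, S, T, U, V, W} — 16 facts.

16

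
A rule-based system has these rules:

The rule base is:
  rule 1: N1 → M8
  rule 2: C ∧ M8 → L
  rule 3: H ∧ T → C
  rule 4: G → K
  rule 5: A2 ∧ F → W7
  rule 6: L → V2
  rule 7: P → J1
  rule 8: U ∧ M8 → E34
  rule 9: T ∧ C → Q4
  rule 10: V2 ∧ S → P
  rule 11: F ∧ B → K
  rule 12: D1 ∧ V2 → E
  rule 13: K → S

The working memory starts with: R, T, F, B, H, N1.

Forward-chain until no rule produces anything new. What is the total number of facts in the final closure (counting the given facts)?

Round 1 fires rule 1, rule 3, rule 11, giving M8, C, K.
Round 2 fires rule 2, rule 9, rule 13, giving L, Q4, S.
Round 3 fires rule 6, giving V2.
Round 4 fires rule 10, giving P.
Round 5 fires rule 7, giving J1.
Closure: {B, C, F, H, J1, K, L, M8, N1, P, Q4, R, S, T, V2} — 15 facts.

15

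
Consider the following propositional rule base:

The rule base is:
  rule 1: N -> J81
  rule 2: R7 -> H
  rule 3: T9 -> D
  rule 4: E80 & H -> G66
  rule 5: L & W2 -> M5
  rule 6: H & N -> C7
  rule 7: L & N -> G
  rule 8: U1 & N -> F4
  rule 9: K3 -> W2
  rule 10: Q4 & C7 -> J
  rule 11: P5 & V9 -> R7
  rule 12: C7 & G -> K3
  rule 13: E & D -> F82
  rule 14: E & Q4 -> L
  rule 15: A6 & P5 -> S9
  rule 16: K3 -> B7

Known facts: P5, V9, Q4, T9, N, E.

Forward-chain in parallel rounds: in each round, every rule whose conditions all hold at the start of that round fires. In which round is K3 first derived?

4

Round 1: rule 1 [N -> J81]; rule 3 [T9 -> D]; rule 11 [P5 & V9 -> R7]; rule 14 [E & Q4 -> L]. New: J81, D, R7, L.
Round 2: rule 2 [R7 -> H]; rule 7 [L & N -> G]; rule 13 [E & D -> F82]. New: H, G, F82.
Round 3: rule 6 [H & N -> C7]. New: C7.
Round 4: rule 10 [Q4 & C7 -> J]; rule 12 [C7 & G -> K3]. New: J, K3.
K3 first appears in round 4.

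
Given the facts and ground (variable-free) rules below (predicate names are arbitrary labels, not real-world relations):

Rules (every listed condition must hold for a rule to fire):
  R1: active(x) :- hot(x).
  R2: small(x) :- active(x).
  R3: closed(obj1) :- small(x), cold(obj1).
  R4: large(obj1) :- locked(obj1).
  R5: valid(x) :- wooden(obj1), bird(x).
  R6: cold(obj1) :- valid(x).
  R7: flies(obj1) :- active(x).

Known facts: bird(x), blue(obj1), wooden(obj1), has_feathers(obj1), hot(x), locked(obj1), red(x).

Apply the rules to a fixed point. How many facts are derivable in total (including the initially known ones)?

Round 1: R1 [active(x) :- hot(x).]; R4 [large(obj1) :- locked(obj1).]; R5 [valid(x) :- wooden(obj1), bird(x).]. Adds active(x), large(obj1), valid(x).
Round 2: R2 [small(x) :- active(x).]; R6 [cold(obj1) :- valid(x).]; R7 [flies(obj1) :- active(x).]. Adds small(x), cold(obj1), flies(obj1).
Round 3: R3 [closed(obj1) :- small(x), cold(obj1).]. Adds closed(obj1).
Closure: {active(x), bird(x), blue(obj1), closed(obj1), cold(obj1), flies(obj1), has_feathers(obj1), hot(x), large(obj1), locked(obj1), red(x), small(x), valid(x), wooden(obj1)} — 14 facts.

14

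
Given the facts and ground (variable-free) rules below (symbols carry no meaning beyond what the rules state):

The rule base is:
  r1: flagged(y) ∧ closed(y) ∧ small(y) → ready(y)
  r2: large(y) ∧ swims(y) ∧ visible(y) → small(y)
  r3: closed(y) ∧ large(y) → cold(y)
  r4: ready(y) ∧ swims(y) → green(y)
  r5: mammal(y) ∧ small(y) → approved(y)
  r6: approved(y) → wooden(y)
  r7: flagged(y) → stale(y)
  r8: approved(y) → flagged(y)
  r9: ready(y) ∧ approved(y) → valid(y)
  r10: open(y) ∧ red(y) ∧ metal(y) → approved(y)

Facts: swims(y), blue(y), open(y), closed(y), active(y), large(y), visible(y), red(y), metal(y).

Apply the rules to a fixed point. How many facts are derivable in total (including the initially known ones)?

Round 1: r2 [large(y) ∧ swims(y) ∧ visible(y) → small(y)]; r3 [closed(y) ∧ large(y) → cold(y)]; r10 [open(y) ∧ red(y) ∧ metal(y) → approved(y)]. New: small(y), cold(y), approved(y).
Round 2: r6 [approved(y) → wooden(y)]; r8 [approved(y) → flagged(y)]. New: wooden(y), flagged(y).
Round 3: r1 [flagged(y) ∧ closed(y) ∧ small(y) → ready(y)]; r7 [flagged(y) → stale(y)]. New: ready(y), stale(y).
Round 4: r4 [ready(y) ∧ swims(y) → green(y)]; r9 [ready(y) ∧ approved(y) → valid(y)]. New: green(y), valid(y).
Closure: {active(y), approved(y), blue(y), closed(y), cold(y), flagged(y), green(y), large(y), metal(y), open(y), ready(y), red(y), small(y), stale(y), swims(y), valid(y), visible(y), wooden(y)} — 18 facts.

18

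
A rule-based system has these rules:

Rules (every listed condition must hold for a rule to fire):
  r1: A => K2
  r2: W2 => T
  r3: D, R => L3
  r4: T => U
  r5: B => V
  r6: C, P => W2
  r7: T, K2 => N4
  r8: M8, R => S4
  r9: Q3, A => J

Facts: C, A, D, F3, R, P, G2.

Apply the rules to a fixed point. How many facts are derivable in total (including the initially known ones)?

Round 1 fires r1, r3, r6, giving K2, L3, W2.
Round 2 fires r2, giving T.
Round 3 fires r4, r7, giving U, N4.
Closure: {A, C, D, F3, G2, K2, L3, N4, P, R, T, U, W2} — 13 facts.

13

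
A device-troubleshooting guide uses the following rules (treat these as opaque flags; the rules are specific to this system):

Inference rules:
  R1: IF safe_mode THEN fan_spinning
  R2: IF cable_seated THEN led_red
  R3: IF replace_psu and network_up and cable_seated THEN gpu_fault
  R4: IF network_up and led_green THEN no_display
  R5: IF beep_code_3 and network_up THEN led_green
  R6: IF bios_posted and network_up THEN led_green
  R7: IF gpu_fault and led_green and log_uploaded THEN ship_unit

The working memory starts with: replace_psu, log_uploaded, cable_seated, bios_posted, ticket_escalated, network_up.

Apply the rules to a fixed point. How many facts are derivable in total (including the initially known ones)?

11

Round 1: R2 [IF cable_seated THEN led_red]; R3 [IF replace_psu and network_up and cable_seated THEN gpu_fault]; R6 [IF bios_posted and network_up THEN led_green]. New: led_red, gpu_fault, led_green.
Round 2: R4 [IF network_up and led_green THEN no_display]; R7 [IF gpu_fault and led_green and log_uploaded THEN ship_unit]. New: no_display, ship_unit.
Closure: {bios_posted, cable_seated, gpu_fault, led_green, led_red, log_uploaded, network_up, no_display, replace_psu, ship_unit, ticket_escalated} — 11 facts.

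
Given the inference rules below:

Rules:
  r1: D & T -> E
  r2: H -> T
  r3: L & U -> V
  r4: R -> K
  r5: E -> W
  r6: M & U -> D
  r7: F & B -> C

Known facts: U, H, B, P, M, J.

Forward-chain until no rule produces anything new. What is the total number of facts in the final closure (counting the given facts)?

10

Round 1 — r2, r6, derive T, D.
Round 2 — r1, derive E.
Round 3 — r5, derive W.
Closure: {B, D, E, H, J, M, P, T, U, W} — 10 facts.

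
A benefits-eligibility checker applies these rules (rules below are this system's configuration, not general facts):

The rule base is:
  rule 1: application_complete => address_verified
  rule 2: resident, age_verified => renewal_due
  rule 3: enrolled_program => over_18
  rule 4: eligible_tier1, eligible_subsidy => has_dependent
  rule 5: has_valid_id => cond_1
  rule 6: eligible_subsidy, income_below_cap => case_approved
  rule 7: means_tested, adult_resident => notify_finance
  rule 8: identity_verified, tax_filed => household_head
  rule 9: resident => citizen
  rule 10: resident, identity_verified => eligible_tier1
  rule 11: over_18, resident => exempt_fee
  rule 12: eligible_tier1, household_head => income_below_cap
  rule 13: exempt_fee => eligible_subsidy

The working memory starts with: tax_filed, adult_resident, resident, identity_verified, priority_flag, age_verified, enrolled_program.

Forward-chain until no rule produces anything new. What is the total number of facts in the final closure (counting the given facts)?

17

Round 1: rule 2 [resident, age_verified => renewal_due]; rule 3 [enrolled_program => over_18]; rule 8 [identity_verified, tax_filed => household_head]; rule 9 [resident => citizen]; rule 10 [resident, identity_verified => eligible_tier1]. Adds renewal_due, over_18, household_head, citizen, eligible_tier1.
Round 2: rule 11 [over_18, resident => exempt_fee]; rule 12 [eligible_tier1, household_head => income_below_cap]. Adds exempt_fee, income_below_cap.
Round 3: rule 13 [exempt_fee => eligible_subsidy]. Adds eligible_subsidy.
Round 4: rule 4 [eligible_tier1, eligible_subsidy => has_dependent]; rule 6 [eligible_subsidy, income_below_cap => case_approved]. Adds has_dependent, case_approved.
Closure: {adult_resident, age_verified, case_approved, citizen, eligible_subsidy, eligible_tier1, enrolled_program, exempt_fee, has_dependent, household_head, identity_verified, income_below_cap, over_18, priority_flag, renewal_due, resident, tax_filed} — 17 facts.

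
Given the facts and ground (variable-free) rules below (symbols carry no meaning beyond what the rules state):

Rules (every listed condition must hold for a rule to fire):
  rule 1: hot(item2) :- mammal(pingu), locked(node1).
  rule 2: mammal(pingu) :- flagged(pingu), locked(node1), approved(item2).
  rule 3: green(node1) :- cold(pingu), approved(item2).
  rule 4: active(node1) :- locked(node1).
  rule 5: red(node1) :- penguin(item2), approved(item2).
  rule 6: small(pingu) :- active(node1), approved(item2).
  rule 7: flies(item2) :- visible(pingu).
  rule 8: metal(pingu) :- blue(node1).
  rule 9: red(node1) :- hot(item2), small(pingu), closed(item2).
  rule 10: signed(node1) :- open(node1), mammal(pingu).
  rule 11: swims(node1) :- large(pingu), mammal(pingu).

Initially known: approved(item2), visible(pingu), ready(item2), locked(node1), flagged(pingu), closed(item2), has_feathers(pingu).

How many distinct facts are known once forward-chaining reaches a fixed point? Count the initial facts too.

13

Round 1 — rule 2, rule 4, rule 7, derive mammal(pingu), active(node1), flies(item2).
Round 2 — rule 1, rule 6, derive hot(item2), small(pingu).
Round 3 — rule 9, derive red(node1).
Closure: {active(node1), approved(item2), closed(item2), flagged(pingu), flies(item2), has_feathers(pingu), hot(item2), locked(node1), mammal(pingu), ready(item2), red(node1), small(pingu), visible(pingu)} — 13 facts.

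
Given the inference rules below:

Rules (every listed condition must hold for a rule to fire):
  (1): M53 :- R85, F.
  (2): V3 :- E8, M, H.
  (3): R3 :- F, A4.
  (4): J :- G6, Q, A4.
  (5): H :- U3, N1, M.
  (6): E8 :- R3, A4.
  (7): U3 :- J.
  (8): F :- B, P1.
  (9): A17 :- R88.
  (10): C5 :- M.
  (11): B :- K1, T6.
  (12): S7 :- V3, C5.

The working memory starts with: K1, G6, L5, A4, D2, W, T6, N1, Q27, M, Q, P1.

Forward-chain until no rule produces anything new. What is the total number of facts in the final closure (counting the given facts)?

Round 1 — (4), (10), (11), derive J, C5, B.
Round 2 — (7), (8), derive U3, F.
Round 3 — (3), (5), derive R3, H.
Round 4 — (6), derive E8.
Round 5 — (2), derive V3.
Round 6 — (12), derive S7.
Closure: {A4, B, C5, D2, E8, F, G6, H, J, K1, L5, M, N1, P1, Q, Q27, R3, S7, T6, U3, V3, W} — 22 facts.

22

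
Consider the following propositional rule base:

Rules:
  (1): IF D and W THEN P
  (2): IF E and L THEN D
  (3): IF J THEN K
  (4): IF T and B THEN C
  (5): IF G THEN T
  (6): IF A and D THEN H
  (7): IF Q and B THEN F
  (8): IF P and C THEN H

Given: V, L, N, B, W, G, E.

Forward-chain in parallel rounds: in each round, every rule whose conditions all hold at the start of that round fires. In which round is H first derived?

3

Round 1: (2) [IF E and L THEN D]; (5) [IF G THEN T]. New: D, T.
Round 2: (1) [IF D and W THEN P]; (4) [IF T and B THEN C]. New: P, C.
Round 3: (8) [IF P and C THEN H]. New: H.
H first appears in round 3.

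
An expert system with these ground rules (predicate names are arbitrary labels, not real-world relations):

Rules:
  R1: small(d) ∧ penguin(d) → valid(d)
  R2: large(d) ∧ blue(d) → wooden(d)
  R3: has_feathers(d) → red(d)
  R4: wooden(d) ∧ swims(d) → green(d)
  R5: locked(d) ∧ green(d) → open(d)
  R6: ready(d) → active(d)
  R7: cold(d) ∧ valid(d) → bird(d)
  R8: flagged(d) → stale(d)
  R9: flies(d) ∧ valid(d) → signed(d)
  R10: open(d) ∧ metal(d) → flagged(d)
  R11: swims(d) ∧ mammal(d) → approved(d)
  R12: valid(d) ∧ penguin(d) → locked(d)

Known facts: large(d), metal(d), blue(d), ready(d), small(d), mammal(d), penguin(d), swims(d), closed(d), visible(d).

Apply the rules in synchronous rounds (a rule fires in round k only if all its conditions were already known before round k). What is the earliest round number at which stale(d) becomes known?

5

Round 1 — R1, R2, R6, R11, derive valid(d), wooden(d), active(d), approved(d).
Round 2 — R4, R12, derive green(d), locked(d).
Round 3 — R5, derive open(d).
Round 4 — R10, derive flagged(d).
Round 5 — R8, derive stale(d).
stale(d) first appears in round 5.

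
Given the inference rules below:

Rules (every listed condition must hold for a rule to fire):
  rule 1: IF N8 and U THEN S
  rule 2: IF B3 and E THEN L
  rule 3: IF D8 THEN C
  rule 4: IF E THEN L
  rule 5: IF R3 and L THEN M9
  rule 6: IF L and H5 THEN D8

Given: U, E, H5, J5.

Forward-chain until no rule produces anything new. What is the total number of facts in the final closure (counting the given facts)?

7

Round 1: rule 4 [IF E THEN L]. Adds L.
Round 2: rule 6 [IF L and H5 THEN D8]. Adds D8.
Round 3: rule 3 [IF D8 THEN C]. Adds C.
Closure: {C, D8, E, H5, J5, L, U} — 7 facts.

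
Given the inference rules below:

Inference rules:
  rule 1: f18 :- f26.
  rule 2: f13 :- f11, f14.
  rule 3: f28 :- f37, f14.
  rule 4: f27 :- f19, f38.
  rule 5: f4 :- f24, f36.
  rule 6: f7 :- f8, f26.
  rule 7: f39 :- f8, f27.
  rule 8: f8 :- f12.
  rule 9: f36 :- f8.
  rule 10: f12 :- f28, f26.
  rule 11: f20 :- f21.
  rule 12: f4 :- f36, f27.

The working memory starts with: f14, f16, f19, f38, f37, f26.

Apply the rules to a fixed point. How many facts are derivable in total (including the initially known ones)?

15

Round 1: rule 1 [f18 :- f26.]; rule 3 [f28 :- f37, f14.]; rule 4 [f27 :- f19, f38.]. Adds f18, f28, f27.
Round 2: rule 10 [f12 :- f28, f26.]. Adds f12.
Round 3: rule 8 [f8 :- f12.]. Adds f8.
Round 4: rule 6 [f7 :- f8, f26.]; rule 7 [f39 :- f8, f27.]; rule 9 [f36 :- f8.]. Adds f7, f39, f36.
Round 5: rule 12 [f4 :- f36, f27.]. Adds f4.
Closure: {f12, f14, f16, f18, f19, f26, f27, f28, f36, f37, f38, f39, f4, f7, f8} — 15 facts.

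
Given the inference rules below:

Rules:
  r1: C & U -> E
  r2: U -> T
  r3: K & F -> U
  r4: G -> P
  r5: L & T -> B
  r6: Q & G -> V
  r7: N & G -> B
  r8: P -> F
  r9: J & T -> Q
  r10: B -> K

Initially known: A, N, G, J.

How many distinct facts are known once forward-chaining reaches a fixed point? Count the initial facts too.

[1] r4 [G -> P]; r7 [N & G -> B]. ⇒ new: P, B.
[2] r8 [P -> F]; r10 [B -> K]. ⇒ new: F, K.
[3] r3 [K & F -> U]. ⇒ new: U.
[4] r2 [U -> T]. ⇒ new: T.
[5] r9 [J & T -> Q]. ⇒ new: Q.
[6] r6 [Q & G -> V]. ⇒ new: V.
Closure: {A, B, F, G, J, K, N, P, Q, T, U, V} — 12 facts.

12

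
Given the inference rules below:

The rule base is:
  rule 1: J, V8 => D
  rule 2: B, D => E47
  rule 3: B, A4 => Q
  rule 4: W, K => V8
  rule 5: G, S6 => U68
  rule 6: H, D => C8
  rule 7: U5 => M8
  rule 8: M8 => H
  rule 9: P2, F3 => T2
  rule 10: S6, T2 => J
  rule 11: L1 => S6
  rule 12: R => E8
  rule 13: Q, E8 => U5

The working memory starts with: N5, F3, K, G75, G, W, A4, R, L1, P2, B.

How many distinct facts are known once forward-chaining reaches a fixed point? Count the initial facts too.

Round 1 fires rule 3, rule 4, rule 9, rule 11, rule 12, giving Q, V8, T2, S6, E8.
Round 2 fires rule 5, rule 10, rule 13, giving U68, J, U5.
Round 3 fires rule 1, rule 7, giving D, M8.
Round 4 fires rule 2, rule 8, giving E47, H.
Round 5 fires rule 6, giving C8.
Closure: {A4, B, C8, D, E47, E8, F3, G, G75, H, J, K, L1, M8, N5, P2, Q, R, S6, T2, U5, U68, V8, W} — 24 facts.

24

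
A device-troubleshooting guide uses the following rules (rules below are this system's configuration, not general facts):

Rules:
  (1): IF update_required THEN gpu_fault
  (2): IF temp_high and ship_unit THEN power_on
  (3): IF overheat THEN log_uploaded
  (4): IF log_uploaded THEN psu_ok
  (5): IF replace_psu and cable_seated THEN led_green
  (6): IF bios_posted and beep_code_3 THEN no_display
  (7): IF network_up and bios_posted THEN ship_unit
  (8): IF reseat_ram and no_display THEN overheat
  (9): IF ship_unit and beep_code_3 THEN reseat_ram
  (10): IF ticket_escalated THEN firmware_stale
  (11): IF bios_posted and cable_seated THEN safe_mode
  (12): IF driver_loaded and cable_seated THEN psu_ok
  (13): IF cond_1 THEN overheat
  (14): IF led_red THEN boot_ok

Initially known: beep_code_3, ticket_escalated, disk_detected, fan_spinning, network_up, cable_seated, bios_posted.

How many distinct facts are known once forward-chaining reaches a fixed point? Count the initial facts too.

15

Round 1: (6) [IF bios_posted and beep_code_3 THEN no_display]; (7) [IF network_up and bios_posted THEN ship_unit]; (10) [IF ticket_escalated THEN firmware_stale]; (11) [IF bios_posted and cable_seated THEN safe_mode]. Adds no_display, ship_unit, firmware_stale, safe_mode.
Round 2: (9) [IF ship_unit and beep_code_3 THEN reseat_ram]. Adds reseat_ram.
Round 3: (8) [IF reseat_ram and no_display THEN overheat]. Adds overheat.
Round 4: (3) [IF overheat THEN log_uploaded]. Adds log_uploaded.
Round 5: (4) [IF log_uploaded THEN psu_ok]. Adds psu_ok.
Closure: {beep_code_3, bios_posted, cable_seated, disk_detected, fan_spinning, firmware_stale, log_uploaded, network_up, no_display, overheat, psu_ok, reseat_ram, safe_mode, ship_unit, ticket_escalated} — 15 facts.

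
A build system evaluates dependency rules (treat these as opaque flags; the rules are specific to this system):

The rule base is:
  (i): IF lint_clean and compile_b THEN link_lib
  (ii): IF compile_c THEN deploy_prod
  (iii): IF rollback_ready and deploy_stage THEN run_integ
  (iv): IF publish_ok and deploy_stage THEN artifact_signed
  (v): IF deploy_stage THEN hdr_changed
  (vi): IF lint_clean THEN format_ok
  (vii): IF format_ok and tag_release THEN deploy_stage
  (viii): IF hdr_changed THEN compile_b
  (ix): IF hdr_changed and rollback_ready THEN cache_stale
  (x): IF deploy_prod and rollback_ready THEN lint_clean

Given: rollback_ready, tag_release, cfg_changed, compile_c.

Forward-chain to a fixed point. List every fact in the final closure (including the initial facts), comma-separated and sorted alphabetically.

Round 1: (ii) [IF compile_c THEN deploy_prod]. New: deploy_prod.
Round 2: (x) [IF deploy_prod and rollback_ready THEN lint_clean]. New: lint_clean.
Round 3: (vi) [IF lint_clean THEN format_ok]. New: format_ok.
Round 4: (vii) [IF format_ok and tag_release THEN deploy_stage]. New: deploy_stage.
Round 5: (iii) [IF rollback_ready and deploy_stage THEN run_integ]; (v) [IF deploy_stage THEN hdr_changed]. New: run_integ, hdr_changed.
Round 6: (viii) [IF hdr_changed THEN compile_b]; (ix) [IF hdr_changed and rollback_ready THEN cache_stale]. New: compile_b, cache_stale.
Round 7: (i) [IF lint_clean and compile_b THEN link_lib]. New: link_lib.

cache_stale, cfg_changed, compile_b, compile_c, deploy_prod, deploy_stage, format_ok, hdr_changed, link_lib, lint_clean, rollback_ready, run_integ, tag_release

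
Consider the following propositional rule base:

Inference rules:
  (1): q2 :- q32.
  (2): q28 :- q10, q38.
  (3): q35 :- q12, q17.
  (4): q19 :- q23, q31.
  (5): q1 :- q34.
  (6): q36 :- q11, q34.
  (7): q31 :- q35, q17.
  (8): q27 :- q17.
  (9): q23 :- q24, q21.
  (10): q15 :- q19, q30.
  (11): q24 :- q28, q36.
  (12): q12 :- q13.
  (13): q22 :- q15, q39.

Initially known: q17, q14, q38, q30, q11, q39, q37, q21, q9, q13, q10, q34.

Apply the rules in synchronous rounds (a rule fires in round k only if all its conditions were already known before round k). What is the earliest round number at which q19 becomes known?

Round 1: (2) [q28 :- q10, q38.]; (5) [q1 :- q34.]; (6) [q36 :- q11, q34.]; (8) [q27 :- q17.]; (12) [q12 :- q13.]. Adds q28, q1, q36, q27, q12.
Round 2: (3) [q35 :- q12, q17.]; (11) [q24 :- q28, q36.]. Adds q35, q24.
Round 3: (7) [q31 :- q35, q17.]; (9) [q23 :- q24, q21.]. Adds q31, q23.
Round 4: (4) [q19 :- q23, q31.]. Adds q19.
q19 first appears in round 4.

4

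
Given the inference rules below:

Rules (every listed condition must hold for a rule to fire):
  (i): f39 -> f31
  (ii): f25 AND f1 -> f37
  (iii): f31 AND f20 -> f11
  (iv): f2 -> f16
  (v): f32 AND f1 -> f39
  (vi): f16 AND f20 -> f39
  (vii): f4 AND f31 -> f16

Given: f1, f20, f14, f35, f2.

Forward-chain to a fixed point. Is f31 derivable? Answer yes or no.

yes

[1] (iv) [f2 -> f16]. ⇒ new: f16.
[2] (vi) [f16 AND f20 -> f39]. ⇒ new: f39.
[3] (i) [f39 -> f31]. ⇒ new: f31.
[4] (iii) [f31 AND f20 -> f11]. ⇒ new: f11.
f31 appears in round 3, so it is derivable.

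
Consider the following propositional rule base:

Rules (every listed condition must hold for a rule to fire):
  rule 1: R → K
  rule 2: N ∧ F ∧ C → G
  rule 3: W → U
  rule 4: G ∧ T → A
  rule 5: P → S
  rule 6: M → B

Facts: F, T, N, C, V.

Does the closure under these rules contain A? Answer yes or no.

Round 1: rule 2 [N ∧ F ∧ C → G]. Adds G.
Round 2: rule 4 [G ∧ T → A]. Adds A.
A appears in round 2, so it is derivable.

yes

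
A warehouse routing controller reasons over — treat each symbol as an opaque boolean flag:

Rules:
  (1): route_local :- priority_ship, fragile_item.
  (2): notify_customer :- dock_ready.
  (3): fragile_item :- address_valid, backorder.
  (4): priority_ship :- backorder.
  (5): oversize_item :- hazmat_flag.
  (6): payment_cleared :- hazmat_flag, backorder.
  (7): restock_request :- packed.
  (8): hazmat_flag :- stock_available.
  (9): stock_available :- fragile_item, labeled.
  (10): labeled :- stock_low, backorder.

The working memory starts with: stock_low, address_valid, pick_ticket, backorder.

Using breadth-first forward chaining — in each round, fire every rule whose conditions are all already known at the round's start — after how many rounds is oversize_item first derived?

4

Round 1: (3) [fragile_item :- address_valid, backorder.]; (4) [priority_ship :- backorder.]; (10) [labeled :- stock_low, backorder.]. Adds fragile_item, priority_ship, labeled.
Round 2: (1) [route_local :- priority_ship, fragile_item.]; (9) [stock_available :- fragile_item, labeled.]. Adds route_local, stock_available.
Round 3: (8) [hazmat_flag :- stock_available.]. Adds hazmat_flag.
Round 4: (5) [oversize_item :- hazmat_flag.]; (6) [payment_cleared :- hazmat_flag, backorder.]. Adds oversize_item, payment_cleared.
oversize_item first appears in round 4.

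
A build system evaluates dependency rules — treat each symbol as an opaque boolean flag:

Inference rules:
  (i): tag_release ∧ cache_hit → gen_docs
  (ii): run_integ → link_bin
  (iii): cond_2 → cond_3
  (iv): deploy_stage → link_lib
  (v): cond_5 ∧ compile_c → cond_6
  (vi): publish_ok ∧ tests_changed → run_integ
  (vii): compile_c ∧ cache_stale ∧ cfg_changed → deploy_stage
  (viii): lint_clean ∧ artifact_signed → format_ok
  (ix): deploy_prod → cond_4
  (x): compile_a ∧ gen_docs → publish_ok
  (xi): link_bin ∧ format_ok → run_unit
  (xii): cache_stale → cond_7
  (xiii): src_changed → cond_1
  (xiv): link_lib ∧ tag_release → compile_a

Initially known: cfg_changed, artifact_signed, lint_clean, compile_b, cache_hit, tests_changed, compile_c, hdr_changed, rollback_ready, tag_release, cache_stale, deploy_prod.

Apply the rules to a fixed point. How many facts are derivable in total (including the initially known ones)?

Round 1: (i) [tag_release ∧ cache_hit → gen_docs]; (vii) [compile_c ∧ cache_stale ∧ cfg_changed → deploy_stage]; (viii) [lint_clean ∧ artifact_signed → format_ok]; (ix) [deploy_prod → cond_4]; (xii) [cache_stale → cond_7]. Adds gen_docs, deploy_stage, format_ok, cond_4, cond_7.
Round 2: (iv) [deploy_stage → link_lib]. Adds link_lib.
Round 3: (xiv) [link_lib ∧ tag_release → compile_a]. Adds compile_a.
Round 4: (x) [compile_a ∧ gen_docs → publish_ok]. Adds publish_ok.
Round 5: (vi) [publish_ok ∧ tests_changed → run_integ]. Adds run_integ.
Round 6: (ii) [run_integ → link_bin]. Adds link_bin.
Round 7: (xi) [link_bin ∧ format_ok → run_unit]. Adds run_unit.
Closure: {artifact_signed, cache_hit, cache_stale, cfg_changed, compile_a, compile_b, compile_c, cond_4, cond_7, deploy_prod, deploy_stage, format_ok, gen_docs, hdr_changed, link_bin, link_lib, lint_clean, publish_ok, rollback_ready, run_integ, run_unit, tag_release, tests_changed} — 23 facts.

23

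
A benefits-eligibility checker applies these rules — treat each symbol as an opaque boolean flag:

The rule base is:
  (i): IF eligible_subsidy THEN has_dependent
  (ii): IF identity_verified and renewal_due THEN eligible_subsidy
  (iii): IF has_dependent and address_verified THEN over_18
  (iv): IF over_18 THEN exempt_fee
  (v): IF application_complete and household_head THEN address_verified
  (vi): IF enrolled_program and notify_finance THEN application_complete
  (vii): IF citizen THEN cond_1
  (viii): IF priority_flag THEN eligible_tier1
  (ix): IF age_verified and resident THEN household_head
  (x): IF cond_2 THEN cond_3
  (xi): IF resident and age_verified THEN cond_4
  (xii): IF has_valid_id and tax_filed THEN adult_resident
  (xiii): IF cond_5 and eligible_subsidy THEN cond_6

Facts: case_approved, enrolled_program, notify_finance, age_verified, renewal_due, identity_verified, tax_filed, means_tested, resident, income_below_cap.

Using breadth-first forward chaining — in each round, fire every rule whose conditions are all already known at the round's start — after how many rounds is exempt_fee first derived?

4

[1] (ii) [IF identity_verified and renewal_due THEN eligible_subsidy]; (vi) [IF enrolled_program and notify_finance THEN application_complete]; (ix) [IF age_verified and resident THEN household_head]; (xi) [IF resident and age_verified THEN cond_4]. ⇒ new: eligible_subsidy, application_complete, household_head, cond_4.
[2] (i) [IF eligible_subsidy THEN has_dependent]; (v) [IF application_complete and household_head THEN address_verified]. ⇒ new: has_dependent, address_verified.
[3] (iii) [IF has_dependent and address_verified THEN over_18]. ⇒ new: over_18.
[4] (iv) [IF over_18 THEN exempt_fee]. ⇒ new: exempt_fee.
exempt_fee first appears in round 4.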